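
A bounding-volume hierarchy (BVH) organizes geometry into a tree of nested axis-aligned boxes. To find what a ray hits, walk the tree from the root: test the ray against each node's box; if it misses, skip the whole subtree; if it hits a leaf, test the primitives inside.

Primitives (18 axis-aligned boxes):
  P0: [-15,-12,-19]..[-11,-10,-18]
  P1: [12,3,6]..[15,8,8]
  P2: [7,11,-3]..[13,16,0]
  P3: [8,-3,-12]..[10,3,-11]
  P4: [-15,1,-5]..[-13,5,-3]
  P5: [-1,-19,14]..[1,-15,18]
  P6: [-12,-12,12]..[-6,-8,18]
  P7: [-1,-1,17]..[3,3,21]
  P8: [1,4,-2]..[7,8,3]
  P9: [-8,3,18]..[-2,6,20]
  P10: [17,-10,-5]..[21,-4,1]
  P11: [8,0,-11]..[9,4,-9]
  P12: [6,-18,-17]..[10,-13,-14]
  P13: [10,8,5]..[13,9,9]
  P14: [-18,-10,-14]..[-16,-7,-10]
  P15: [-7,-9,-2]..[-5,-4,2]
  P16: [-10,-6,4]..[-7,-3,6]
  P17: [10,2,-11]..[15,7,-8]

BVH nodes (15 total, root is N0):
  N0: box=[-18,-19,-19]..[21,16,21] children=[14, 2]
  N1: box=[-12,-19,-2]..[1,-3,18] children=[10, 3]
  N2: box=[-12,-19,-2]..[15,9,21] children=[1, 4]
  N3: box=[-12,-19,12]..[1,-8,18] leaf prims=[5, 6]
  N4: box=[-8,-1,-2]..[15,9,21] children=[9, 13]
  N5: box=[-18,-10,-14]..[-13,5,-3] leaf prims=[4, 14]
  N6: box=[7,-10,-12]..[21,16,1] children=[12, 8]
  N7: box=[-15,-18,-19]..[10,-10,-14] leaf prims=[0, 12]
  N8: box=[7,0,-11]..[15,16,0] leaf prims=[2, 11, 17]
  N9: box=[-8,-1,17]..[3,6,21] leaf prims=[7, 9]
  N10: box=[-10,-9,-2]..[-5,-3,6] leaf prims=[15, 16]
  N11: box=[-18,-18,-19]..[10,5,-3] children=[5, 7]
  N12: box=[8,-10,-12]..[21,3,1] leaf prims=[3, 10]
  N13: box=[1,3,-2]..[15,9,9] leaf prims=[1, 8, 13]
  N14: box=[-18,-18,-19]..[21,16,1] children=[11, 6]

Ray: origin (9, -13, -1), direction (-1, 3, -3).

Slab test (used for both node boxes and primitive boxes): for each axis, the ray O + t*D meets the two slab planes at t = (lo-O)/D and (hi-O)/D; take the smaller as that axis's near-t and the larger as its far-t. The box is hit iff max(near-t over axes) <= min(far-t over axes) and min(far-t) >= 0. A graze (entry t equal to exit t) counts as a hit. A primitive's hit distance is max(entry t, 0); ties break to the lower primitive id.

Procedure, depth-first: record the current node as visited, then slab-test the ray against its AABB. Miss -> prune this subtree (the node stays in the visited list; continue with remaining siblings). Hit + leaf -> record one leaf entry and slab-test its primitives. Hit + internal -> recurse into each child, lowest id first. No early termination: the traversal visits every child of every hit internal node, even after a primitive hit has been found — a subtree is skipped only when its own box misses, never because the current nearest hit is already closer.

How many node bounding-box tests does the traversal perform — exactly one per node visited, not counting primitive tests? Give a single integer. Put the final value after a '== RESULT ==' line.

Trace the traversal:
N0 x:[-12,27] y:[-2,29/3] z:[-22/3,6] -> hit [-2,6], descend [2, 14]
  N2 x:[-6,21] y:[-2,22/3] z:[-22/3,1/3] -> hit [-2,1/3], descend [1, 4]
    N1 x:[8,21] y:[-2,10/3] z:[-19/3,1/3] -> miss, prune
    N4 x:[-6,17] y:[4,22/3] z:[-22/3,1/3] -> miss, prune
  N14 x:[-12,27] y:[-5/3,29/3] z:[-2/3,6] -> hit [-2/3,6], descend [6, 11]
    N6 x:[-12,2] y:[1,29/3] z:[-2/3,11/3] -> hit [1,2], descend [8, 12]
      N8 x:[-6,2] y:[13/3,29/3] z:[-1/3,10/3] -> miss, prune
      N12 x:[-12,1] y:[1,16/3] z:[-2/3,11/3] -> hit [1,1] leaf, test {P3(miss), P10(miss)}
    N11 x:[-1,27] y:[-5/3,6] z:[2/3,6] -> hit [2/3,6], descend [5, 7]
      N5 x:[22,27] y:[1,6] z:[2/3,13/3] -> miss, prune
      N7 x:[-1,24] y:[-5/3,1] z:[13/3,6] -> miss, prune

Visited [0, 2, 1, 4, 14, 6, 8, 12, 11, 5, 7]. Tests: 11 box, 1 leaf. Nearest: miss.

== RESULT ==
11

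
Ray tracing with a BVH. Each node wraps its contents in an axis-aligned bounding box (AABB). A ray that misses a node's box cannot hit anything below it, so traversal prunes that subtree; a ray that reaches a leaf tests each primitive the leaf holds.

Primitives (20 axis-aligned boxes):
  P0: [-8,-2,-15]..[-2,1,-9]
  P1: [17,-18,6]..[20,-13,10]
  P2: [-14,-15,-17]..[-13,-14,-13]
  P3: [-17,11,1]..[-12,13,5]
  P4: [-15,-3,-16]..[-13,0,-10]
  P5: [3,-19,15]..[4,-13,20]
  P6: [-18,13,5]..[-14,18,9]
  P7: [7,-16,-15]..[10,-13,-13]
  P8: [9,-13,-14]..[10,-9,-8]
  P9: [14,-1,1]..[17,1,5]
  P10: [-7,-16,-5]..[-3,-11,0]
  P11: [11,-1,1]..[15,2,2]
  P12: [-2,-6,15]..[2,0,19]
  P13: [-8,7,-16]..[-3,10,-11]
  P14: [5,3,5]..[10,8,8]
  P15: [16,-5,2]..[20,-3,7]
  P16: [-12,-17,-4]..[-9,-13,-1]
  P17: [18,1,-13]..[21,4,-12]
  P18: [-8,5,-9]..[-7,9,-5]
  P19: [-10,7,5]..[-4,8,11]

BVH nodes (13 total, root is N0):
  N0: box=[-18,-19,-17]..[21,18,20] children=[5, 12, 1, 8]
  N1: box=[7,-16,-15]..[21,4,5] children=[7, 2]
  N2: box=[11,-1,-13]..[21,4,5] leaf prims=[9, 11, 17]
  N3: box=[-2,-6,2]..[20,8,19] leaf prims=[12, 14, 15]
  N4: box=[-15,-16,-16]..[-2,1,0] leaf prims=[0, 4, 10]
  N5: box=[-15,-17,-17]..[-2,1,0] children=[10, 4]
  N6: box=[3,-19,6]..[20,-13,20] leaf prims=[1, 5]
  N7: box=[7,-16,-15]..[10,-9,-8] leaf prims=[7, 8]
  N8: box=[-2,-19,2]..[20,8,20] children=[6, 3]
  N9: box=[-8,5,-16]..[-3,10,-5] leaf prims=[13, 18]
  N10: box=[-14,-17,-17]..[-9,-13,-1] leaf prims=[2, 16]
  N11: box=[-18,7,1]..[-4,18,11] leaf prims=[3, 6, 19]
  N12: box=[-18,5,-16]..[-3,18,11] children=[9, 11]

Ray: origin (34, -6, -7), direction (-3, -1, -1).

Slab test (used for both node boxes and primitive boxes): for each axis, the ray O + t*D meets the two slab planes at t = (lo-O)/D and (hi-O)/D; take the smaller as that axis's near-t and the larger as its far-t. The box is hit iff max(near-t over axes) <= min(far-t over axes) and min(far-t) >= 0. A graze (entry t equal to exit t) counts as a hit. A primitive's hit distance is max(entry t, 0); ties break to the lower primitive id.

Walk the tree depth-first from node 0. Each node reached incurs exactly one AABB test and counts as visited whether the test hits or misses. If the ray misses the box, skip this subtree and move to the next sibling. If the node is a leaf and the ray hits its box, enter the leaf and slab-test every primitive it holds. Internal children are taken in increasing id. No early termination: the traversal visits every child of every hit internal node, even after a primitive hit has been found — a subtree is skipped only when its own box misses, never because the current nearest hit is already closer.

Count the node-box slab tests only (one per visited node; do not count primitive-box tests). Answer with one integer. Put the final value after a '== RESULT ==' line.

Traverse from the root:
N0 x:[13/3,52/3] y:[-24,13] z:[-27,10] -> hit [13/3,10], descend [1, 5, 8, 12]
  N1 x:[13/3,9] y:[-10,10] z:[-12,8] -> hit [13/3,8], descend [2, 7]
    N2 x:[13/3,23/3] y:[-10,-5] z:[-12,6] -> miss, prune
    N7 x:[8,9] y:[3,10] z:[1,8] -> hit [8,8] leaf, test {P7@t=8, P8(miss)}
  N5 x:[12,49/3] y:[-7,11] z:[-7,10] -> miss, prune
  N8 x:[14/3,12] y:[-14,13] z:[-27,-9] -> miss, prune
  N12 x:[37/3,52/3] y:[-24,-11] z:[-18,9] -> miss, prune

Summary -> nodes [0, 1, 2, 7, 5, 8, 12]; box-tests=7; leaf-entries=1; first=P7

== RESULT ==
7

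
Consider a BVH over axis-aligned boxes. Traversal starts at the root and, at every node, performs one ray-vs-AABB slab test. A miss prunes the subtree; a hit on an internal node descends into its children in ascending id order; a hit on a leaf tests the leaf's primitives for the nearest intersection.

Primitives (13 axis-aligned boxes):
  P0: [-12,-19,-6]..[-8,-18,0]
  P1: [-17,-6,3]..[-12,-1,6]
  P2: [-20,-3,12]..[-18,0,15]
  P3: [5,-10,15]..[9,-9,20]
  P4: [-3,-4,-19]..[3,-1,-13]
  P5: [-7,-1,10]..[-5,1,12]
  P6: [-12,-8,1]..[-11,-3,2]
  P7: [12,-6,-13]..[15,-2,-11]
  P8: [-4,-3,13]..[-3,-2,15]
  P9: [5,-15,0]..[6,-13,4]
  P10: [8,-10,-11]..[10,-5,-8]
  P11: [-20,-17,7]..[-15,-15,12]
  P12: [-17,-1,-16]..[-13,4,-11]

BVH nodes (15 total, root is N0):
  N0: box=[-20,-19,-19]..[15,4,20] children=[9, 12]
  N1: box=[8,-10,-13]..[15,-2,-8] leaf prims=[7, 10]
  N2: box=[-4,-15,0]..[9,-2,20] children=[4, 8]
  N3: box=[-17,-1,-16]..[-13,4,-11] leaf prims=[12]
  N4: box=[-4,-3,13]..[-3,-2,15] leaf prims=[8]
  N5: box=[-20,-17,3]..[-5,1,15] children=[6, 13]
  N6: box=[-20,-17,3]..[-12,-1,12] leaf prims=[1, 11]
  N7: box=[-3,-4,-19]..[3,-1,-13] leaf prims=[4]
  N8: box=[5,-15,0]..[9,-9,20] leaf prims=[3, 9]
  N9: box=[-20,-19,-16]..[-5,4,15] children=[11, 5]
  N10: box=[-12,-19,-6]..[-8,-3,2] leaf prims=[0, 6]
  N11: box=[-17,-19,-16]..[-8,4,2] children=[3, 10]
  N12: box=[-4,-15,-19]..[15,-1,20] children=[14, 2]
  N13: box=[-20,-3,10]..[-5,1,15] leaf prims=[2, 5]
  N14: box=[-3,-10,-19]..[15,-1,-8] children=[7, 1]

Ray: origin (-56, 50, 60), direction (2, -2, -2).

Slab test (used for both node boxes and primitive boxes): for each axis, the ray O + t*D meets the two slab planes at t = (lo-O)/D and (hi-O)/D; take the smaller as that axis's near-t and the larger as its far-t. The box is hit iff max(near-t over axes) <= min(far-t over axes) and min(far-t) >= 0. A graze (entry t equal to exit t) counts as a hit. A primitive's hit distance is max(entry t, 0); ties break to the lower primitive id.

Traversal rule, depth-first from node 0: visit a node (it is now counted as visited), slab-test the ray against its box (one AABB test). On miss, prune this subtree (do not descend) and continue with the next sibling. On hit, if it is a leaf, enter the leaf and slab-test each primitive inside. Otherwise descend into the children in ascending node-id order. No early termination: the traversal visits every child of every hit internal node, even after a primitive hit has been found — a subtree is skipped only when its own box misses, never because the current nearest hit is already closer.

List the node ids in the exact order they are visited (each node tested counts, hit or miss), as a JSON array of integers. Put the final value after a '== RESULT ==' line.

Trace the traversal:
N0 x:[18,71/2] y:[23,69/2] z:[20,79/2] -> hit [23,69/2], descend [9, 12]
  N9 x:[18,51/2] y:[23,69/2] z:[45/2,38] -> hit [23,51/2], descend [5, 11]
    N5 x:[18,51/2] y:[49/2,67/2] z:[45/2,57/2] -> hit [49/2,51/2], descend [6, 13]
      N6 x:[18,22] y:[51/2,67/2] z:[24,57/2] -> miss, prune
      N13 x:[18,51/2] y:[49/2,53/2] z:[45/2,25] -> hit [49/2,25] leaf, test {P2(miss), P5@t=49/2}
    N11 x:[39/2,24] y:[23,69/2] z:[29,38] -> miss, prune
  N12 x:[26,71/2] y:[51/2,65/2] z:[20,79/2] -> hit [26,65/2], descend [2, 14]
    N2 x:[26,65/2] y:[26,65/2] z:[20,30] -> hit [26,30], descend [4, 8]
      N4 x:[26,53/2] y:[26,53/2] z:[45/2,47/2] -> miss, prune
      N8 x:[61/2,65/2] y:[59/2,65/2] z:[20,30] -> miss, prune
    N14 x:[53/2,71/2] y:[51/2,30] z:[34,79/2] -> miss, prune

Visited [0, 9, 5, 6, 13, 11, 12, 2, 4, 8, 14]. Tests: 11 box, 1 leaf. Nearest: P5.

== RESULT ==
[0, 9, 5, 6, 13, 11, 12, 2, 4, 8, 14]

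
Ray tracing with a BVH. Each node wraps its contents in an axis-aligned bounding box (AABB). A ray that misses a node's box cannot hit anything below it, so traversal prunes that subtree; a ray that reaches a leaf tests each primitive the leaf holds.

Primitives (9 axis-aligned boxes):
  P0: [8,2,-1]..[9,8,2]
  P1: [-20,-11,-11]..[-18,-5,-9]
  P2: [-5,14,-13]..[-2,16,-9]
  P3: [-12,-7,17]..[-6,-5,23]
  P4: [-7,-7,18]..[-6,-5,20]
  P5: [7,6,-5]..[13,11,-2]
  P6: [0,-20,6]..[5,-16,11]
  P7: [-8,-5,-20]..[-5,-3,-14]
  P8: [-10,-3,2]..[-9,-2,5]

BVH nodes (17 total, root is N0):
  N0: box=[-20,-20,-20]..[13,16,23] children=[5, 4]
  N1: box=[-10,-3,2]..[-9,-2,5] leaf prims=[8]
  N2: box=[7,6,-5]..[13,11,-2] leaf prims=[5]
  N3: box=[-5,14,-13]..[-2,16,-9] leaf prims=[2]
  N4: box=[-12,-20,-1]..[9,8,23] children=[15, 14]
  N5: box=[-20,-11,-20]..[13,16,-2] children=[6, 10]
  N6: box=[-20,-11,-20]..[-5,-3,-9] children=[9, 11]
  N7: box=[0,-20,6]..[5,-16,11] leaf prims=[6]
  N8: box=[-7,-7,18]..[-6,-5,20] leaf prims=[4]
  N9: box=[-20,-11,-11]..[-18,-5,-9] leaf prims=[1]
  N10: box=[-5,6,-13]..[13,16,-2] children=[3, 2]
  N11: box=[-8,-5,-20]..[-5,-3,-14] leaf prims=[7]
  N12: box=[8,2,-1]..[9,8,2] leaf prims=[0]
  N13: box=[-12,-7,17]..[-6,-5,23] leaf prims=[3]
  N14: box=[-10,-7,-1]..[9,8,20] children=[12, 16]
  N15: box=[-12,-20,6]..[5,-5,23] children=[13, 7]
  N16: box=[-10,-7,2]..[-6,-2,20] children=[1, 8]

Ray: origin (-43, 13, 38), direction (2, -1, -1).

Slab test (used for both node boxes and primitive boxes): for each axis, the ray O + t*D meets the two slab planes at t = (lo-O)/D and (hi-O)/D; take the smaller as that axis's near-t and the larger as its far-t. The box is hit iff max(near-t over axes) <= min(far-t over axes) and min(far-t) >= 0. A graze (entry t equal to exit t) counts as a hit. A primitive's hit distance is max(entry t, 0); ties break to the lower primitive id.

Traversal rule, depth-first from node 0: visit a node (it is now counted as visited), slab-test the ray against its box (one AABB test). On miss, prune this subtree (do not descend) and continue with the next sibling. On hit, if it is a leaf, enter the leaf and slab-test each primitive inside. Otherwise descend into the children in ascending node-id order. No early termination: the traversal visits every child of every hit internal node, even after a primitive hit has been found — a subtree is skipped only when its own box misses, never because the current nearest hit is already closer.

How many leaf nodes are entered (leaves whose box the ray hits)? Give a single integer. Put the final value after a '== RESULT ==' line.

Trace the traversal:
N0 x:[23/2,28] y:[-3,33] z:[15,58] -> hit [15,28], descend [4, 5]
  N4 x:[31/2,26] y:[5,33] z:[15,39] -> hit [31/2,26], descend [14, 15]
    N14 x:[33/2,26] y:[5,20] z:[18,39] -> hit [18,20], descend [12, 16]
      N12 x:[51/2,26] y:[5,11] z:[36,39] -> miss, prune
      N16 x:[33/2,37/2] y:[15,20] z:[18,36] -> hit [18,37/2], descend [1, 8]
        N1 x:[33/2,17] y:[15,16] z:[33,36] -> miss, prune
        N8 x:[18,37/2] y:[18,20] z:[18,20] -> hit [18,37/2] leaf, test {P4@t=18}
    N15 x:[31/2,24] y:[18,33] z:[15,32] -> hit [18,24], descend [7, 13]
      N7 x:[43/2,24] y:[29,33] z:[27,32] -> miss, prune
      N13 x:[31/2,37/2] y:[18,20] z:[15,21] -> hit [18,37/2] leaf, test {P3@t=18}
  N5 x:[23/2,28] y:[-3,24] z:[40,58] -> miss, prune

order=[0, 4, 14, 12, 16, 1, 8, 15, 7, 13, 5]  |boxes|=11  |leaves|=2  hit=P3

== RESULT ==
2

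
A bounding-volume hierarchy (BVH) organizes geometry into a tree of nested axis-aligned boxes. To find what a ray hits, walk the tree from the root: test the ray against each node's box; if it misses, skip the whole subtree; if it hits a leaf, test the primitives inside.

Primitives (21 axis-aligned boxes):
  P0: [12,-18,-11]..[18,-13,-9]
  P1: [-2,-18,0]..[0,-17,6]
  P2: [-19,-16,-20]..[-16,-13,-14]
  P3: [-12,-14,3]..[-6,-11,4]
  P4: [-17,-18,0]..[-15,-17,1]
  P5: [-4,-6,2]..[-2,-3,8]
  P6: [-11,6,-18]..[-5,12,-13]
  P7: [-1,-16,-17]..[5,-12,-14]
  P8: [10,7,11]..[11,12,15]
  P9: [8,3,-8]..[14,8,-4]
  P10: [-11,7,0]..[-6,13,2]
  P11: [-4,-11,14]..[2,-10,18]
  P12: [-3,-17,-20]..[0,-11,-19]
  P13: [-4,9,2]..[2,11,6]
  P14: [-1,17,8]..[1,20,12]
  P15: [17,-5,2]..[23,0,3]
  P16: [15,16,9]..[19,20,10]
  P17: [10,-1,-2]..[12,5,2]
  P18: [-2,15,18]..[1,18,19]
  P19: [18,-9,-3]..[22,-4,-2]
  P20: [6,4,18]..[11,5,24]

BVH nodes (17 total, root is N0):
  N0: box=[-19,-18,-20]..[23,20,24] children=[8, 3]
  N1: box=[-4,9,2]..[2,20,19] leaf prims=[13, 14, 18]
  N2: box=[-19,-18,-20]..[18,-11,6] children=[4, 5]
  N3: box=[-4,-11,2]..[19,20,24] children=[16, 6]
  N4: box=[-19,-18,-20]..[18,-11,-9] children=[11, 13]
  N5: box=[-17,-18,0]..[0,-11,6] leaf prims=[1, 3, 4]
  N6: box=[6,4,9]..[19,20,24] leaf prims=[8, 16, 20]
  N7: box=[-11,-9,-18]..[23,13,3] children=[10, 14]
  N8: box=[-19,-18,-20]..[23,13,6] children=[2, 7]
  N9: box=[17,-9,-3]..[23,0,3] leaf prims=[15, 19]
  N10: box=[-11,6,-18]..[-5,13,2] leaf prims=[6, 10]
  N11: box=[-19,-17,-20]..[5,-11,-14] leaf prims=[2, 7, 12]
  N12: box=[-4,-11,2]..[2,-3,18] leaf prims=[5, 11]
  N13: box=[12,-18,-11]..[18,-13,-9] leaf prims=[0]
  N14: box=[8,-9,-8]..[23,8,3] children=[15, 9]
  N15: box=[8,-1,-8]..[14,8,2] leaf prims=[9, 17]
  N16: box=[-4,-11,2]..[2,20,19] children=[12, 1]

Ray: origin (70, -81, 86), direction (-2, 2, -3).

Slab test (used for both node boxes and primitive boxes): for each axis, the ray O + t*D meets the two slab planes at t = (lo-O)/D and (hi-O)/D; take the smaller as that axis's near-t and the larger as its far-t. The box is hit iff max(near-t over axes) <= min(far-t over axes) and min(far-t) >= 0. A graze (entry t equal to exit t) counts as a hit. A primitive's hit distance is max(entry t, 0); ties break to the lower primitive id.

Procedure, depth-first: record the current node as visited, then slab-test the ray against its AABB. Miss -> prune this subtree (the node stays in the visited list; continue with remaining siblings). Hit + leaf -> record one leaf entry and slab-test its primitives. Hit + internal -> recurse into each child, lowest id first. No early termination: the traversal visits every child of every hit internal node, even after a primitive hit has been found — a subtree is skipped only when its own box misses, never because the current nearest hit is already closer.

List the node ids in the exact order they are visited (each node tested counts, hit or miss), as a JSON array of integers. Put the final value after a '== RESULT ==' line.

Trace the traversal:
N0 x:[47/2,89/2] y:[63/2,101/2] z:[62/3,106/3] -> hit [63/2,106/3], descend [3, 8]
  N3 x:[51/2,37] y:[35,101/2] z:[62/3,28] -> miss, prune
  N8 x:[47/2,89/2] y:[63/2,47] z:[80/3,106/3] -> hit [63/2,106/3], descend [2, 7]
    N2 x:[26,89/2] y:[63/2,35] z:[80/3,106/3] -> hit [63/2,35], descend [4, 5]
      N4 x:[26,89/2] y:[63/2,35] z:[95/3,106/3] -> hit [95/3,35], descend [11, 13]
        N11 x:[65/2,89/2] y:[32,35] z:[100/3,106/3] -> hit [100/3,35] leaf, test {P2(miss), P7@t=100/3, P12@t=35}
        N13 x:[26,29] y:[63/2,34] z:[95/3,97/3] -> miss, prune
      N5 x:[35,87/2] y:[63/2,35] z:[80/3,86/3] -> miss, prune
    N7 x:[47/2,81/2] y:[36,47] z:[83/3,104/3] -> miss, prune

order=[0, 3, 8, 2, 4, 11, 13, 5, 7]  |boxes|=9  |leaves|=1  hit=P7

== RESULT ==
[0, 3, 8, 2, 4, 11, 13, 5, 7]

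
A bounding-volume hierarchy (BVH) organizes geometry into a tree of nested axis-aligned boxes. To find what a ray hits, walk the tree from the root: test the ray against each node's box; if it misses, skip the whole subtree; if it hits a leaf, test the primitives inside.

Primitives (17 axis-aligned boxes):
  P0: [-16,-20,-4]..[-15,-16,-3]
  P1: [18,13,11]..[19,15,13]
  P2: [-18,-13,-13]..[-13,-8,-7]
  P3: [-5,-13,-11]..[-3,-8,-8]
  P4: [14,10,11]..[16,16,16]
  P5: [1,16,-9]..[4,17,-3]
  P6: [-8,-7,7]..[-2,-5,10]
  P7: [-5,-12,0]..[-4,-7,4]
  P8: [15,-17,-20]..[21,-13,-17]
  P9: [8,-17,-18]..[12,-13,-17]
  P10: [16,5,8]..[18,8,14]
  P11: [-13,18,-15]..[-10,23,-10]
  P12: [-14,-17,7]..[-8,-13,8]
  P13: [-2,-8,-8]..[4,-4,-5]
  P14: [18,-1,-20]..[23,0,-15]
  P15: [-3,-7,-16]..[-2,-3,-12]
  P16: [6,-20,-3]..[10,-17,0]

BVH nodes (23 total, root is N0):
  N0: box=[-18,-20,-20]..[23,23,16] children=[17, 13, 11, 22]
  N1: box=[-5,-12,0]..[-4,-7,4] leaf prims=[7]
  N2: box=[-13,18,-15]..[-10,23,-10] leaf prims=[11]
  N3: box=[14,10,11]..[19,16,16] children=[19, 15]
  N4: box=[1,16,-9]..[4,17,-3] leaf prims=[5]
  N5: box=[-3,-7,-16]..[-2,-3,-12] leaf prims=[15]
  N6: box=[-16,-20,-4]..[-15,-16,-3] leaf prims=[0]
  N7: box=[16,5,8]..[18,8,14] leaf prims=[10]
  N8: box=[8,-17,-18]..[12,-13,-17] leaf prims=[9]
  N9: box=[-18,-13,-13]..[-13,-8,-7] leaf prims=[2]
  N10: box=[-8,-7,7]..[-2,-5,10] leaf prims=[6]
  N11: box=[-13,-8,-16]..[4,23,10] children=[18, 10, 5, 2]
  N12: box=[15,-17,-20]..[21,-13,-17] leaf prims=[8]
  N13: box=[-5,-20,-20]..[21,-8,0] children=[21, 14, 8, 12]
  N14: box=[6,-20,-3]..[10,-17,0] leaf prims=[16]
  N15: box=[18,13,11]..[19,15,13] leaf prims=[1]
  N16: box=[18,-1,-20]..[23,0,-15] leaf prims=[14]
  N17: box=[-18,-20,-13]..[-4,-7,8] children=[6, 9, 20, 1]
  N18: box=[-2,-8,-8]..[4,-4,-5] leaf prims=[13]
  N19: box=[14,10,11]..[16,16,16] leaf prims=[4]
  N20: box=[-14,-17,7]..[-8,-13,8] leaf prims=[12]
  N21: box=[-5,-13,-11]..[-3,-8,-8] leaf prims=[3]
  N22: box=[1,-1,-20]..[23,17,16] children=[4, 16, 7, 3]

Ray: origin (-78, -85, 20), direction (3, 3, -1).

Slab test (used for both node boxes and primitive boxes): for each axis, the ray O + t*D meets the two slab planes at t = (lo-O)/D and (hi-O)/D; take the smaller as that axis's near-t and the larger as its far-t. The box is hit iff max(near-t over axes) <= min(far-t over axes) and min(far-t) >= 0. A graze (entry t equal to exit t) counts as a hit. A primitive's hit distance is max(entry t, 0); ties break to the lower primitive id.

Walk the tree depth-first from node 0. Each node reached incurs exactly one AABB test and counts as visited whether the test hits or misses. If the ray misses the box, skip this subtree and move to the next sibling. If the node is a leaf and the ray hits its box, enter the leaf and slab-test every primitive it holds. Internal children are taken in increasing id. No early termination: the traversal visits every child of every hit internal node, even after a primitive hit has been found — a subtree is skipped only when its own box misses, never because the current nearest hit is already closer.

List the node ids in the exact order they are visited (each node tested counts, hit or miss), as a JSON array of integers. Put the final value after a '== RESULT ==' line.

Trace the traversal:
N0 x:[20,101/3] y:[65/3,36] z:[4,40] -> hit [65/3,101/3], descend [11, 13, 17, 22]
  N11 x:[65/3,82/3] y:[77/3,36] z:[10,36] -> hit [77/3,82/3], descend [2, 5, 10, 18]
    N2 x:[65/3,68/3] y:[103/3,36] z:[30,35] -> miss, prune
    N5 x:[25,76/3] y:[26,82/3] z:[32,36] -> miss, prune
    N10 x:[70/3,76/3] y:[26,80/3] z:[10,13] -> miss, prune
    N18 x:[76/3,82/3] y:[77/3,27] z:[25,28] -> hit [77/3,27] leaf, test {P13@t=77/3}
  N13 x:[73/3,33] y:[65/3,77/3] z:[20,40] -> hit [73/3,77/3], descend [8, 12, 14, 21]
    N8 x:[86/3,30] y:[68/3,24] z:[37,38] -> miss, prune
    N12 x:[31,33] y:[68/3,24] z:[37,40] -> miss, prune
    N14 x:[28,88/3] y:[65/3,68/3] z:[20,23] -> miss, prune
    N21 x:[73/3,25] y:[24,77/3] z:[28,31] -> miss, prune
  N17 x:[20,74/3] y:[65/3,26] z:[12,33] -> hit [65/3,74/3], descend [1, 6, 9, 20]
    N1 x:[73/3,74/3] y:[73/3,26] z:[16,20] -> miss, prune
    N6 x:[62/3,21] y:[65/3,23] z:[23,24] -> miss, prune
    N9 x:[20,65/3] y:[24,77/3] z:[27,33] -> miss, prune
    N20 x:[64/3,70/3] y:[68/3,24] z:[12,13] -> miss, prune
  N22 x:[79/3,101/3] y:[28,34] z:[4,40] -> hit [28,101/3], descend [3, 4, 7, 16]
    N3 x:[92/3,97/3] y:[95/3,101/3] z:[4,9] -> miss, prune
    N4 x:[79/3,82/3] y:[101/3,34] z:[23,29] -> miss, prune
    N7 x:[94/3,32] y:[30,31] z:[6,12] -> miss, prune
    N16 x:[32,101/3] y:[28,85/3] z:[35,40] -> miss, prune

Visited [0, 11, 2, 5, 10, 18, 13, 8, 12, 14, 21, 17, 1, 6, 9, 20, 22, 3, 4, 7, 16]. Tests: 21 box, 1 leaf. Nearest: P13.

== RESULT ==
[0, 11, 2, 5, 10, 18, 13, 8, 12, 14, 21, 17, 1, 6, 9, 20, 22, 3, 4, 7, 16]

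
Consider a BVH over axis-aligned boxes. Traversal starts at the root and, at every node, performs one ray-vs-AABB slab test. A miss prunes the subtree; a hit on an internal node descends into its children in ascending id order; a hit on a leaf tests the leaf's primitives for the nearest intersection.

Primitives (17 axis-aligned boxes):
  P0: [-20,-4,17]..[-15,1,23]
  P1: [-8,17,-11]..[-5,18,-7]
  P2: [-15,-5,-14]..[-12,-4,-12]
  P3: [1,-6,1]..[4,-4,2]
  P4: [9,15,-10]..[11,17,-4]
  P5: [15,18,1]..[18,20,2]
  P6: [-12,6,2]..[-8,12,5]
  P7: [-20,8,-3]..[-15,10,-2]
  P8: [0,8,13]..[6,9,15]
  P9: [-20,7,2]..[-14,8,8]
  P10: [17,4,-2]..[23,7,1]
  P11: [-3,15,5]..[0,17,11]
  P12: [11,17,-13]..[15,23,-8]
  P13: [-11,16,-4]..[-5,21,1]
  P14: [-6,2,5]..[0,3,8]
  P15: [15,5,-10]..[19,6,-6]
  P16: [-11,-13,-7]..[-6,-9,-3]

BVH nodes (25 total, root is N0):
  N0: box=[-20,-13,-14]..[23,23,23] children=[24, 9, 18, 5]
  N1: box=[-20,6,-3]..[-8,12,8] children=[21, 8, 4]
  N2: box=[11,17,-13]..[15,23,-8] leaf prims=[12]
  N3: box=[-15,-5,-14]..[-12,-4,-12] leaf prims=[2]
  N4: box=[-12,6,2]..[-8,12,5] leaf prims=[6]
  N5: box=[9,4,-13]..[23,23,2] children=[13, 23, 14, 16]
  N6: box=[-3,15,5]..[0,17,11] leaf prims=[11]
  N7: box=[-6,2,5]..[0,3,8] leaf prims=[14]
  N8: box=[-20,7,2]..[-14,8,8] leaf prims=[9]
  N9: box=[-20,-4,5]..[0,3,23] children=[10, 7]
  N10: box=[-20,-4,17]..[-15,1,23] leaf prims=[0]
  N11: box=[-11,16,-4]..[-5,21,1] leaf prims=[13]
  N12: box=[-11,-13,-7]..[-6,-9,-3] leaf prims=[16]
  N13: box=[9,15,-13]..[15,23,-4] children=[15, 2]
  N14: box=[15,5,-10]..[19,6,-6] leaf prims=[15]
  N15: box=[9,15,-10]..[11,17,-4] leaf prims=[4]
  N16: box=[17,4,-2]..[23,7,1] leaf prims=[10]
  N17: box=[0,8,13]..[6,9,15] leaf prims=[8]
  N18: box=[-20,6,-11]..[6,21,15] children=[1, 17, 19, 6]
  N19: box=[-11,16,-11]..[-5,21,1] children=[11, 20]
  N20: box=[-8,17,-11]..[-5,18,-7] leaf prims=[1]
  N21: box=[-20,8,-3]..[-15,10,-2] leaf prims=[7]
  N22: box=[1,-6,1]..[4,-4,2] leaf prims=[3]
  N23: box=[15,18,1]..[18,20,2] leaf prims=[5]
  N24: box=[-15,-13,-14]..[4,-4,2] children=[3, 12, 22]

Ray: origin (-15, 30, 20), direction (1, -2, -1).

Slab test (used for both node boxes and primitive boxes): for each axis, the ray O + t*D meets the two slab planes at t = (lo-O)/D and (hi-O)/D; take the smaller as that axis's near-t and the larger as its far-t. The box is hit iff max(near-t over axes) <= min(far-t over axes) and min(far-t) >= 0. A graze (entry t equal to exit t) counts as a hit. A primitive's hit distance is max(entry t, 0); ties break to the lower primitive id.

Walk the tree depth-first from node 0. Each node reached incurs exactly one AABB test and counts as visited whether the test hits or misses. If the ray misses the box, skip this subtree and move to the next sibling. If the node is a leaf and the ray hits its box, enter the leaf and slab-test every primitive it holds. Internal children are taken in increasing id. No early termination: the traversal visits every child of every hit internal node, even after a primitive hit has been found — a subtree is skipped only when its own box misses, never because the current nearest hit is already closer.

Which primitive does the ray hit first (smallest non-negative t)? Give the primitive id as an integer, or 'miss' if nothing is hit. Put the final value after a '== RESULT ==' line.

Walk:
N0 x:[-5,38] y:[7/2,43/2] z:[-3,34] -> hit [7/2,43/2], descend [5, 9, 18, 24]
  N5 x:[24,38] y:[7/2,13] z:[18,33] -> miss, prune
  N9 x:[-5,15] y:[27/2,17] z:[-3,15] -> hit [27/2,15], descend [7, 10]
    N7 x:[9,15] y:[27/2,14] z:[12,15] -> hit [27/2,14] leaf, test {P14@t=27/2}
    N10 x:[-5,0] y:[29/2,17] z:[-3,3] -> miss, prune
  N18 x:[-5,21] y:[9/2,12] z:[5,31] -> hit [5,12], descend [1, 6, 17, 19]
    N1 x:[-5,7] y:[9,12] z:[12,23] -> miss, prune
    N6 x:[12,15] y:[13/2,15/2] z:[9,15] -> miss, prune
    N17 x:[15,21] y:[21/2,11] z:[5,7] -> miss, prune
    N19 x:[4,10] y:[9/2,7] z:[19,31] -> miss, prune
  N24 x:[0,19] y:[17,43/2] z:[18,34] -> hit [18,19], descend [3, 12, 22]
    N3 x:[0,3] y:[17,35/2] z:[32,34] -> miss, prune
    N12 x:[4,9] y:[39/2,43/2] z:[23,27] -> miss, prune
    N22 x:[16,19] y:[17,18] z:[18,19] -> hit [18,18] leaf, test {P3@t=18}

14 AABB tests over nodes [0, 5, 9, 7, 10, 18, 1, 6, 17, 19, 24, 3, 12, 22]; 2 leaves entered; closest P14.

== RESULT ==
14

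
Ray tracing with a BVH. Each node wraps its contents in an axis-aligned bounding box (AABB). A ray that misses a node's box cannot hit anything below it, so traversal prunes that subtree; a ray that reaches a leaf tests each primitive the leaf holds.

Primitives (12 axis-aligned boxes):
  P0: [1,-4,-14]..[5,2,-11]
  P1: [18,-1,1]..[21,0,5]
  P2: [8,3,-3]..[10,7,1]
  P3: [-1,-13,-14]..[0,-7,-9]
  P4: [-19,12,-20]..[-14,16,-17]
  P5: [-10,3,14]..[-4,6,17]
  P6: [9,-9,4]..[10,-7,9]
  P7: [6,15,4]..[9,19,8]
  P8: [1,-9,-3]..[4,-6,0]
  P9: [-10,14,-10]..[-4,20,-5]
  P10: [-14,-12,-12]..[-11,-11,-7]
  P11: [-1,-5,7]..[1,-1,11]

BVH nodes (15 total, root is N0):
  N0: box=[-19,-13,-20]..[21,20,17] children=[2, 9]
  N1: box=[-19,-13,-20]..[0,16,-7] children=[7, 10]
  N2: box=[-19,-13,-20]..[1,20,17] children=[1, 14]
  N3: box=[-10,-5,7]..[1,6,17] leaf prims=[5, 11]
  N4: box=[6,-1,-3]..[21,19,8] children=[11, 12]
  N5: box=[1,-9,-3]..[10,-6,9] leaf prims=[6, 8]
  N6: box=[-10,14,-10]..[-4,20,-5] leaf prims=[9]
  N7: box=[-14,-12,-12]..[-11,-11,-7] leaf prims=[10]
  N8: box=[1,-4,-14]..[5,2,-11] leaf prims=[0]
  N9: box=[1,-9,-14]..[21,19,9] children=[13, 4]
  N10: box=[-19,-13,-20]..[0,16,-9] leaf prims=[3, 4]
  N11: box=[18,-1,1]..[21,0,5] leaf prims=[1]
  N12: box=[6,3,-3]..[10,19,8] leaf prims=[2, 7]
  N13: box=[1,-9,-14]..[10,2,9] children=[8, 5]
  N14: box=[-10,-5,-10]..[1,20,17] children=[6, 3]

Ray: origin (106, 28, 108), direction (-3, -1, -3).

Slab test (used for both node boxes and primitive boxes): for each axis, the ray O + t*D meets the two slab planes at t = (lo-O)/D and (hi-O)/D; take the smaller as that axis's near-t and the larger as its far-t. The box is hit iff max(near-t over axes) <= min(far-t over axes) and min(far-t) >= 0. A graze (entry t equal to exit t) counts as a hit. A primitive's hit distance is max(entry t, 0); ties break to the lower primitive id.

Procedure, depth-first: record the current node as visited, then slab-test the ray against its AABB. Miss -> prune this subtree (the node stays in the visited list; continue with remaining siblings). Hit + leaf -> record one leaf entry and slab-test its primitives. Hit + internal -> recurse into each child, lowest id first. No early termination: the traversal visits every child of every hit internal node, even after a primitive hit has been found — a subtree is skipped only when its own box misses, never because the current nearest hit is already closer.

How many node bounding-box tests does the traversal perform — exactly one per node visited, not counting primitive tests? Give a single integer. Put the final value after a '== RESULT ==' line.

Trace the traversal:
N0 x:[85/3,125/3] y:[8,41] z:[91/3,128/3] -> hit [91/3,41], descend [2, 9]
  N2 x:[35,125/3] y:[8,41] z:[91/3,128/3] -> hit [35,41], descend [1, 14]
    N1 x:[106/3,125/3] y:[12,41] z:[115/3,128/3] -> hit [115/3,41], descend [7, 10]
      N7 x:[39,40] y:[39,40] z:[115/3,40] -> hit [39,40] leaf, test {P10@t=39}
      N10 x:[106/3,125/3] y:[12,41] z:[39,128/3] -> hit [39,41] leaf, test {P3(miss), P4(miss)}
    N14 x:[35,116/3] y:[8,33] z:[91/3,118/3] -> miss, prune
  N9 x:[85/3,35] y:[9,37] z:[33,122/3] -> hit [33,35], descend [4, 13]
    N4 x:[85/3,100/3] y:[9,29] z:[100/3,37] -> miss, prune
    N13 x:[32,35] y:[26,37] z:[33,122/3] -> hit [33,35], descend [5, 8]
      N5 x:[32,35] y:[34,37] z:[33,37] -> hit [34,35] leaf, test {P6(miss), P8(miss)}
      N8 x:[101/3,35] y:[26,32] z:[119/3,122/3] -> miss, prune

Visited [0, 2, 1, 7, 10, 14, 9, 4, 13, 5, 8]. Tests: 11 box, 3 leaf. Nearest: P10.

== RESULT ==
11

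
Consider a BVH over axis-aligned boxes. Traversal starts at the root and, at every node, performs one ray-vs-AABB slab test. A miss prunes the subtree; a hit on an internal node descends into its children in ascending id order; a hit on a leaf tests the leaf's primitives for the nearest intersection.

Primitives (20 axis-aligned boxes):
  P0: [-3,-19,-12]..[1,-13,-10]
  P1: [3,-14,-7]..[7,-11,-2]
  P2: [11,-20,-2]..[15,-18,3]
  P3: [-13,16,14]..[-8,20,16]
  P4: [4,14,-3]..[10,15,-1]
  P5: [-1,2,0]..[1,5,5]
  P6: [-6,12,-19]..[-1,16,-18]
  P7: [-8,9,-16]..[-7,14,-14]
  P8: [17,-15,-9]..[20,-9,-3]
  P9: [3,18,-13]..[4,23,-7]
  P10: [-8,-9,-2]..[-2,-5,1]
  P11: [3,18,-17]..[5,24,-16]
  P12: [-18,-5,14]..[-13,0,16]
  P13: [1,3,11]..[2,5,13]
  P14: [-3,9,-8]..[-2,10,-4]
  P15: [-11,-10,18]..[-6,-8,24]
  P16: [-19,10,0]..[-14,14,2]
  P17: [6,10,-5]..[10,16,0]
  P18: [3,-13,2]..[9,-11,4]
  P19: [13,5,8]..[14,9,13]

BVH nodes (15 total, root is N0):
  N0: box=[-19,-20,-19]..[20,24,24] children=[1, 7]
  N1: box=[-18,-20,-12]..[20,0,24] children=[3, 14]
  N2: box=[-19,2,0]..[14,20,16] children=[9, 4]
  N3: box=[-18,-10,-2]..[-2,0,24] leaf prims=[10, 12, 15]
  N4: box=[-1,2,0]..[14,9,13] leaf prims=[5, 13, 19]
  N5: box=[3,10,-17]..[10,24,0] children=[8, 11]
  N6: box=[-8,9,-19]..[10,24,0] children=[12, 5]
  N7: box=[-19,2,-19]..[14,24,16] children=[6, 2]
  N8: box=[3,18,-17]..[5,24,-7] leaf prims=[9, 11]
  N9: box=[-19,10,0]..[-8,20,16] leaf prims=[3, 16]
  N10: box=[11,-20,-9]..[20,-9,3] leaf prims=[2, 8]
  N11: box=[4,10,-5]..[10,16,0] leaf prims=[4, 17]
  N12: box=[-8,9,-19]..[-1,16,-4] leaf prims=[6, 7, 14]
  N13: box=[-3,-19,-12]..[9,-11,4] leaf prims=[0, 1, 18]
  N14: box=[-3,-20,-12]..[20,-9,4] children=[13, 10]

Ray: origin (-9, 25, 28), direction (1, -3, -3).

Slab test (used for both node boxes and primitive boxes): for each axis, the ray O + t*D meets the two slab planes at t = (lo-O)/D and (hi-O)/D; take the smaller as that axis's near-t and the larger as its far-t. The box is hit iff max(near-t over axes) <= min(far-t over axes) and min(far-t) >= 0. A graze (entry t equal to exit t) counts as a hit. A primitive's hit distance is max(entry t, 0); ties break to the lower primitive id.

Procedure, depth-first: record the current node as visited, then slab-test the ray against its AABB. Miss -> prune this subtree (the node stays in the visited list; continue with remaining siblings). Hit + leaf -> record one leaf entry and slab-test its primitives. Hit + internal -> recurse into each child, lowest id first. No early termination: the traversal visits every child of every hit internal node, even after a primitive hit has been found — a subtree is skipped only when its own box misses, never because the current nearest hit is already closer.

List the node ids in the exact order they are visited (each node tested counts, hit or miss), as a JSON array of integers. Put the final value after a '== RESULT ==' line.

Walk:
N0 x:[-10,29] y:[1/3,15] z:[4/3,47/3] -> hit [4/3,15], descend [1, 7]
  N1 x:[-9,29] y:[25/3,15] z:[4/3,40/3] -> hit [25/3,40/3], descend [3, 14]
    N3 x:[-9,7] y:[25/3,35/3] z:[4/3,10] -> miss, prune
    N14 x:[6,29] y:[34/3,15] z:[8,40/3] -> hit [34/3,40/3], descend [10, 13]
      N10 x:[20,29] y:[34/3,15] z:[25/3,37/3] -> miss, prune
      N13 x:[6,18] y:[12,44/3] z:[8,40/3] -> hit [12,40/3] leaf, test {P0(miss), P1(miss), P18(miss)}
  N7 x:[-10,23] y:[1/3,23/3] z:[4,47/3] -> hit [4,23/3], descend [2, 6]
    N2 x:[-10,23] y:[5/3,23/3] z:[4,28/3] -> hit [4,23/3], descend [4, 9]
      N4 x:[8,23] y:[16/3,23/3] z:[5,28/3] -> miss, prune
      N9 x:[-10,1] y:[5/3,5] z:[4,28/3] -> miss, prune
    N6 x:[1,19] y:[1/3,16/3] z:[28/3,47/3] -> miss, prune

Visited [0, 1, 3, 14, 10, 13, 7, 2, 4, 9, 6]. Tests: 11 box, 1 leaf. Nearest: miss.

== RESULT ==
[0, 1, 3, 14, 10, 13, 7, 2, 4, 9, 6]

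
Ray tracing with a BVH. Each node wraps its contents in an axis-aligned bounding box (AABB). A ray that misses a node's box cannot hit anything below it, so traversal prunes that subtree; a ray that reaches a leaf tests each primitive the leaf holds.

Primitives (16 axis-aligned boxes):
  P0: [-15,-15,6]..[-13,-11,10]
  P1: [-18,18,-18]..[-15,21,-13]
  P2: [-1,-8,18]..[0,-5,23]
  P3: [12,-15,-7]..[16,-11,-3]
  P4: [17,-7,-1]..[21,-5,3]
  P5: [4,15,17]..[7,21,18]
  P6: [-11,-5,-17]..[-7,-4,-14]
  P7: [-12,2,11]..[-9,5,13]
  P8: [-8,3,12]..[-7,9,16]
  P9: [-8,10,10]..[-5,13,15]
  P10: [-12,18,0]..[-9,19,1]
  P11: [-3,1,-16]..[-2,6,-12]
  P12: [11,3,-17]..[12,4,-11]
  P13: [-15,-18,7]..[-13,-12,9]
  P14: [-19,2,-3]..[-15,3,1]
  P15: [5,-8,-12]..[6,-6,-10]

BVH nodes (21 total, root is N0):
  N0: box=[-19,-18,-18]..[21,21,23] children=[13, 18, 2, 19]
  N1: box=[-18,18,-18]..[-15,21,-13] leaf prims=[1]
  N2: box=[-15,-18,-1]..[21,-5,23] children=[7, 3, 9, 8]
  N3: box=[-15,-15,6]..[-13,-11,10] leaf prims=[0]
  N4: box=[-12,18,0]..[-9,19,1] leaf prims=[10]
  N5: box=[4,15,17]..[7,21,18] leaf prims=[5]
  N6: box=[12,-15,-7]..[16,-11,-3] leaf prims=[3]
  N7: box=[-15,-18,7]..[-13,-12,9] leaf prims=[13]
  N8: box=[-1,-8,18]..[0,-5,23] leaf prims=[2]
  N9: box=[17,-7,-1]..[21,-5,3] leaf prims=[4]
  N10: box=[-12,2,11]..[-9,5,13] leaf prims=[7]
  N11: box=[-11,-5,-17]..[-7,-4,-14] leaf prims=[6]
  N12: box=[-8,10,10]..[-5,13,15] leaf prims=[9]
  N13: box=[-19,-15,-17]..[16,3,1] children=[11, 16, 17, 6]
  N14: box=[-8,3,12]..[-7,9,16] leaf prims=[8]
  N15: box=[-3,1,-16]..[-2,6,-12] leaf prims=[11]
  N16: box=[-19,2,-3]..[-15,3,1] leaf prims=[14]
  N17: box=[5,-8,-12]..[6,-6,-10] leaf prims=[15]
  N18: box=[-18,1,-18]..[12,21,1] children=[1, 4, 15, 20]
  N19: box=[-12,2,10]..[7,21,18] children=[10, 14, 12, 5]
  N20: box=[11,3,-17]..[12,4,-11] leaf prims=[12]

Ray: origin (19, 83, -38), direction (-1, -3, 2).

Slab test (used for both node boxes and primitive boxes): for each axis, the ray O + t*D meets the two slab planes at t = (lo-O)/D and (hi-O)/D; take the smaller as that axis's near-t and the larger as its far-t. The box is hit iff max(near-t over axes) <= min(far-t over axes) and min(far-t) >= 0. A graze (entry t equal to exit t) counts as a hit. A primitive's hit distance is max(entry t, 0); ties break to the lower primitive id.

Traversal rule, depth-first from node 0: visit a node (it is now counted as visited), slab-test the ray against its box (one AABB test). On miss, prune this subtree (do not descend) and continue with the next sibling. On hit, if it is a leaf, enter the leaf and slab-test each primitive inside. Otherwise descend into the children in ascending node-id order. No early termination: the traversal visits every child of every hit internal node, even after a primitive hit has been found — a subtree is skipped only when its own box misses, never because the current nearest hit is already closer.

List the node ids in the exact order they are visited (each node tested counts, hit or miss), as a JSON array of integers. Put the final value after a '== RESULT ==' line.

Walk:
N0 x:[-2,38] y:[62/3,101/3] z:[10,61/2] -> hit [62/3,61/2], descend [2, 13, 18, 19]
  N2 x:[-2,34] y:[88/3,101/3] z:[37/2,61/2] -> hit [88/3,61/2], descend [3, 7, 8, 9]
    N3 x:[32,34] y:[94/3,98/3] z:[22,24] -> miss, prune
    N7 x:[32,34] y:[95/3,101/3] z:[45/2,47/2] -> miss, prune
    N8 x:[19,20] y:[88/3,91/3] z:[28,61/2] -> miss, prune
    N9 x:[-2,2] y:[88/3,30] z:[37/2,41/2] -> miss, prune
  N13 x:[3,38] y:[80/3,98/3] z:[21/2,39/2] -> miss, prune
  N18 x:[7,37] y:[62/3,82/3] z:[10,39/2] -> miss, prune
  N19 x:[12,31] y:[62/3,27] z:[24,28] -> hit [24,27], descend [5, 10, 12, 14]
    N5 x:[12,15] y:[62/3,68/3] z:[55/2,28] -> miss, prune
    N10 x:[28,31] y:[26,27] z:[49/2,51/2] -> miss, prune
    N12 x:[24,27] y:[70/3,73/3] z:[24,53/2] -> hit [24,73/3] leaf, test {P9@t=24}
    N14 x:[26,27] y:[74/3,80/3] z:[25,27] -> hit [26,80/3] leaf, test {P8@t=26}

order=[0, 2, 3, 7, 8, 9, 13, 18, 19, 5, 10, 12, 14]  |boxes|=13  |leaves|=2  hit=P9

== RESULT ==
[0, 2, 3, 7, 8, 9, 13, 18, 19, 5, 10, 12, 14]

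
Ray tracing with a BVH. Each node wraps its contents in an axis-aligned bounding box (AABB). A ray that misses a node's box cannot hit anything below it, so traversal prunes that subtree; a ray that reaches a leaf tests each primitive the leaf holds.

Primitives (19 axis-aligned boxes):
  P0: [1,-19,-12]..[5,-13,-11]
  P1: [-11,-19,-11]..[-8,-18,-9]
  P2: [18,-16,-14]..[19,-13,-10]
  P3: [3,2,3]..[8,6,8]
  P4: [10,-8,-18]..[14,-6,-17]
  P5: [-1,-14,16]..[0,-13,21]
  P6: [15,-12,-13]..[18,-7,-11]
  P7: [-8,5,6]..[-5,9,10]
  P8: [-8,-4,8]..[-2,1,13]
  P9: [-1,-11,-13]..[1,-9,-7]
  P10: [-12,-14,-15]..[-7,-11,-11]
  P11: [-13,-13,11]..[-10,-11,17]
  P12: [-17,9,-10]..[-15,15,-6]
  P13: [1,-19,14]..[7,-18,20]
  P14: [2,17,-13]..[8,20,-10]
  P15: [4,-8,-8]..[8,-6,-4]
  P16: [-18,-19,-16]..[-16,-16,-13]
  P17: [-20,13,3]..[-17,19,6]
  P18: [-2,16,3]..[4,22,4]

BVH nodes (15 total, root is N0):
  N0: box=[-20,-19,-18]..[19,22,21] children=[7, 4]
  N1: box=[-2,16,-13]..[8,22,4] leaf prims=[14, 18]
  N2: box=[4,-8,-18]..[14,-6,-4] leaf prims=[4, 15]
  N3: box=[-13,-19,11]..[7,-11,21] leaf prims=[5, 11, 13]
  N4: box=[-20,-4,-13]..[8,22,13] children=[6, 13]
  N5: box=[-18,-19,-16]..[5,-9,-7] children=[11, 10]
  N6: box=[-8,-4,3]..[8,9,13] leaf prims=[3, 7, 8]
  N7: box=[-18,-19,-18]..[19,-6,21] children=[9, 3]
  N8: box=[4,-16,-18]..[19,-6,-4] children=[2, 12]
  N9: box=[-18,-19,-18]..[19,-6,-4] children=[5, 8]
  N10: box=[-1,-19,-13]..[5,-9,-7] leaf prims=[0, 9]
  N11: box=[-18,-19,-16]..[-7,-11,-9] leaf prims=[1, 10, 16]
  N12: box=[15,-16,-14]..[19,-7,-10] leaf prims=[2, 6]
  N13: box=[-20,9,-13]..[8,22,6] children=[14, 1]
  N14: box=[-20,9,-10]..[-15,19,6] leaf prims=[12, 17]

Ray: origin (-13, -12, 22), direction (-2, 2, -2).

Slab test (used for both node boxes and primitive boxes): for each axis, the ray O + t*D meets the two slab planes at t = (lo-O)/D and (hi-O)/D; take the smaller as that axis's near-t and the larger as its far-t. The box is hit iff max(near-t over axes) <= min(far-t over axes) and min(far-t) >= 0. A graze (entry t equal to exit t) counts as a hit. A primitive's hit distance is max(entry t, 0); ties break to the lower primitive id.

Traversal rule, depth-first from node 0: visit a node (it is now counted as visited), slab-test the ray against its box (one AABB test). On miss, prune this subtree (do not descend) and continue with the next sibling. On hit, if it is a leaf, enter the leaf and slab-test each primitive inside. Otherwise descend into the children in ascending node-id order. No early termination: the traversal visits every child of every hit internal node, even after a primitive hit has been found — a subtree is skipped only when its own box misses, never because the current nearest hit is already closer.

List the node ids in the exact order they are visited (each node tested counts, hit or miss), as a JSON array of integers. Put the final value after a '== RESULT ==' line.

Walk:
N0 x:[-16,7/2] y:[-7/2,17] z:[1/2,20] -> hit [1/2,7/2], descend [4, 7]
  N4 x:[-21/2,7/2] y:[4,17] z:[9/2,35/2] -> miss, prune
  N7 x:[-16,5/2] y:[-7/2,3] z:[1/2,20] -> hit [1/2,5/2], descend [3, 9]
    N3 x:[-10,0] y:[-7/2,1/2] z:[1/2,11/2] -> miss, prune
    N9 x:[-16,5/2] y:[-7/2,3] z:[13,20] -> miss, prune

Visited [0, 4, 7, 3, 9]. Tests: 5 box, 0 leaf. Nearest: miss.

== RESULT ==
[0, 4, 7, 3, 9]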